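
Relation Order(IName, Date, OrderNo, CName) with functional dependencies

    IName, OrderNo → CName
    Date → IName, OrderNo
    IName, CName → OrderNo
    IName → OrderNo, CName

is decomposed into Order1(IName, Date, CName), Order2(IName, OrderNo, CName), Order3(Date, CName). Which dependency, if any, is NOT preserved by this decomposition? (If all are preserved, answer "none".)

none

IName, OrderNo → CName lies within Order2.
Date → IName, OrderNo: restricted closure across fragments reaches IName, OrderNo.
IName, CName → OrderNo lies within Order2.
IName → OrderNo, CName lies within Order2.
Every dependency is enforceable on the fragments, so the decomposition is dependency-preserving.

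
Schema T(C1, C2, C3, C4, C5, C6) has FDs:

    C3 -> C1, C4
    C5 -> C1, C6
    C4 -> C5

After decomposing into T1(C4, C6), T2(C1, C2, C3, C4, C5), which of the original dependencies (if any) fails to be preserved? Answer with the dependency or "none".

C5 -> C1, C6

Check C5 → C1, C6: no single fragment contains all of {C1, C5, C6}, and the restricted closure of {C5} across the fragments never reaches {C1, C6}.
C3 → C1, C4 is preserved.
C4 → C5 is preserved.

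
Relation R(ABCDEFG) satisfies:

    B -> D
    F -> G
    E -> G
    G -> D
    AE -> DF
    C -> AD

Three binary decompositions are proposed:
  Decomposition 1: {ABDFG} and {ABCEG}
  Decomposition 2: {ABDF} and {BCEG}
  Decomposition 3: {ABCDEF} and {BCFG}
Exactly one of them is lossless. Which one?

Decomposition 3

Decomposition 1: common = {ABG}, closure = {ABDG} → lossy.
Decomposition 2: common = {B}, closure = {BD} → lossy.
Decomposition 3: common = {BCF}, closure = {ABCDFG} → lossless.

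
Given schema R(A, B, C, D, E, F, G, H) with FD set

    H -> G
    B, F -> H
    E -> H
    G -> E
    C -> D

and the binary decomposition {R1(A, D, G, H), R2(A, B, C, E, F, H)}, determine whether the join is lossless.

No

Common attributes: R1 ∩ R2 = {A, H}.
Closure of {A, H}: H → G applies, adding G; G → E applies, adding E. So (A, H)⁺ = {A, E, G, H}.
The closure contains neither all of R1 = {A, D, G, H} nor all of R2 = {A, B, C, E, F, H}, so the common attributes are not a superkey of either fragment. The join is lossy.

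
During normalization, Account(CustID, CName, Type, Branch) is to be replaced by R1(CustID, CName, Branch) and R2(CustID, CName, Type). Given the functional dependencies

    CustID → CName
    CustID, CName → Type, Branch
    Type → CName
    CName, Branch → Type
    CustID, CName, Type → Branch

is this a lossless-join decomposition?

Common attributes: R1 ∩ R2 = {CustID, CName}.
Closure of {CustID, CName}: CustID, CName → Type, Branch applies, adding Type, Branch. So (CustID, CName)⁺ = {CustID, CName, Type, Branch}.
This closure contains every attribute of R1, so R1 ∩ R2 → R1. The join is lossless.

Yes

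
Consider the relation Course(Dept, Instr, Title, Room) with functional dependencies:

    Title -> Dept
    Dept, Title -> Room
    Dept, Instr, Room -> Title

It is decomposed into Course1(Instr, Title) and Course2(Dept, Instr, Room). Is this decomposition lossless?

Common attributes: Course1 ∩ Course2 = {Instr}.
No dependency enlarges {Instr}, so (Instr)⁺ = {Instr}.
The closure contains neither all of Course1 = {Instr, Title} nor all of Course2 = {Dept, Instr, Room}, so the common attributes are not a superkey of either fragment. The join is lossy.

No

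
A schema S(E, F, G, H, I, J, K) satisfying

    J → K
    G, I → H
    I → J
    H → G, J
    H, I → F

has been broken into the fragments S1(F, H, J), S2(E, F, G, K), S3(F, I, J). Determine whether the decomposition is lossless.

No

Chase test. Columns are E, F, G, H, I, J, K; row i has aⱼ where attribute j ∈ Si, else bᵢⱼ.
Initial tableau (one row per fragment):
  row 1: b11 a2 b13 a4 b15 a6 b17
  row 2: a1 a2 a3 b24 b25 b26 a7
  row 3: b31 a2 b33 b34 a5 a6 b37
Rows 1 and 3 agree on J; apply J→K and equate their K entries.
No row becomes fully distinguished — the join is lossy.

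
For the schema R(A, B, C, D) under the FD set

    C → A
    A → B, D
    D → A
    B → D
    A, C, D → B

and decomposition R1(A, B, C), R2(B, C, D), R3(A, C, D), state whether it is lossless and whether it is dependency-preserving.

Lossless test (chase): Rows 1 and 2 agree on C; apply C→A and equate their A entries. Rows 1 and 2 agree on A; apply A→B, D and equate their B, D entries. Rows 1 and 3 agree on A; apply A→B, D and equate their B, D entries. Row 1 is now all distinguished symbols — the join is lossless.
Dependency preservation: A → B, D; A, C, D → B are not contained in any single fragment, but the restricted closure of each left-hand side across the fragments still reaches the right-hand side; the remaining FDs each lie inside some fragment. All dependencies are preserved.

lossless and dependency-preserving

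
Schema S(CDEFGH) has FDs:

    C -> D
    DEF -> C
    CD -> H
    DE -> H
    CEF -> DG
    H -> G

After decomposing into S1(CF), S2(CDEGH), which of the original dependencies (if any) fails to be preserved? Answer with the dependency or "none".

Check DEF → C: no single fragment contains all of {CDEF}, and the restricted closure of {DEF} across the fragments never reaches {C}.
C → D is preserved.
CD → H is preserved.
DE → H is preserved.
CEF → DG is preserved.
H → G is preserved.

DEF -> C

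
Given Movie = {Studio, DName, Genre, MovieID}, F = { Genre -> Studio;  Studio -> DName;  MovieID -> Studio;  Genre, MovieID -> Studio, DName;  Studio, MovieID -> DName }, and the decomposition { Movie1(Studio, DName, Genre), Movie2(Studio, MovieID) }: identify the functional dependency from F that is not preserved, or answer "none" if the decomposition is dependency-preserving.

Genre → Studio lies within Movie1.
Studio → DName lies within Movie1.
MovieID → Studio lies within Movie2.
Genre, MovieID → Studio, DName: restricted closure across fragments reaches Studio, DName.
Studio, MovieID → DName: restricted closure across fragments reaches DName.
Every dependency is enforceable on the fragments, so the decomposition is dependency-preserving.

none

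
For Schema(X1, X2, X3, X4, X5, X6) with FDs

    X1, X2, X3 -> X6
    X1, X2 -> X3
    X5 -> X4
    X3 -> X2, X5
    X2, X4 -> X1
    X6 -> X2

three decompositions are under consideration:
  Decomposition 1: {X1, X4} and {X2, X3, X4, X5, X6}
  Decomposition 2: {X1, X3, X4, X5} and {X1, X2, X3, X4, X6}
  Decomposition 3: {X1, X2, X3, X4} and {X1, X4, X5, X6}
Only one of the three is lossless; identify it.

Decomposition 2

Decomposition 1: common = {X4}, closure = {X4} → lossy.
Decomposition 2: common = {X1, X3, X4}, closure = {X1, X2, X3, X4, X5, X6} → lossless.
Decomposition 3: common = {X1, X4}, closure = {X1, X4} → lossy.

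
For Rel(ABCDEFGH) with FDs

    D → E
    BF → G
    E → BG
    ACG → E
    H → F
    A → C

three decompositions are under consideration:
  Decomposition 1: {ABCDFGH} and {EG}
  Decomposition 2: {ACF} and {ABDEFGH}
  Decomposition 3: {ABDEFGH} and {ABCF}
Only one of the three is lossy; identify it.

Decomposition 1

Decomposition 1: common = {G}, closure = {G} → lossy.
Decomposition 2: common = {AF}, closure = {ACF} → lossless.
Decomposition 3: common = {ABF}, closure = {ABCEFG} → lossless.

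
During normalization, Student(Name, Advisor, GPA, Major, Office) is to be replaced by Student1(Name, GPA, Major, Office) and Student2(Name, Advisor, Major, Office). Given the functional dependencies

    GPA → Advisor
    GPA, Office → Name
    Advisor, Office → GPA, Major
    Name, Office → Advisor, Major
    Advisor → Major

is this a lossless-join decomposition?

Yes

Common attributes: Student1 ∩ Student2 = {Name, Major, Office}.
Closure of {Name, Major, Office}: Name, Office → Advisor, Major applies, adding Advisor; Advisor, Office → GPA, Major applies, adding GPA. So (Name, Major, Office)⁺ = {Name, Advisor, GPA, Major, Office}.
This closure contains every attribute of Student1, so Student1 ∩ Student2 → Student1. The join is lossless.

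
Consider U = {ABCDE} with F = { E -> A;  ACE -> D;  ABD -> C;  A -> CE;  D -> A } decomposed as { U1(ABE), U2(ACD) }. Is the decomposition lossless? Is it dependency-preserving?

lossless and dependency-preserving

Lossless test: (A)⁺ = {ACDE}, which contains all of one fragment — lossless.
Dependency preservation: ACE → D; ABD → C; A → CE are not contained in any single fragment, but the restricted closure of each left-hand side across the fragments still reaches the right-hand side; the remaining FDs each lie inside some fragment. All dependencies are preserved.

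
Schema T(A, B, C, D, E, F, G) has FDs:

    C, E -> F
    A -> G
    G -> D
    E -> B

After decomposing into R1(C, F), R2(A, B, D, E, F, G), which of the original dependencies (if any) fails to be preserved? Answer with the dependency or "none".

Check C, E → F: no single fragment contains all of {C, E, F}, and the restricted closure of {C, E} across the fragments never reaches {F}.
A → G is preserved.
G → D is preserved.
E → B is preserved.

C, E -> F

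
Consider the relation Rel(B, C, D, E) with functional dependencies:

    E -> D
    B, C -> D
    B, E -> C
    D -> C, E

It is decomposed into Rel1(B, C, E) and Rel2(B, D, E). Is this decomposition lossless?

Common attributes: Rel1 ∩ Rel2 = {B, E}.
Closure of {B, E}: E → D applies, adding D; B, E → C applies, adding C. So (B, E)⁺ = {B, C, D, E}.
This closure contains every attribute of Rel1, so Rel1 ∩ Rel2 → Rel1. The join is lossless.

Yes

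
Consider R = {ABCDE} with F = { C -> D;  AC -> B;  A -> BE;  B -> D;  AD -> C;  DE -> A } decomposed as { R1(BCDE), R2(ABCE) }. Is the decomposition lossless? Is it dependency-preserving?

lossless and dependency-preserving

Lossless test: (BCE)⁺ = {ABCDE}, which contains all of one fragment — lossless.
Dependency preservation: AD → C; DE → A are not contained in any single fragment, but the restricted closure of each left-hand side across the fragments still reaches the right-hand side; the remaining FDs each lie inside some fragment. All dependencies are preserved.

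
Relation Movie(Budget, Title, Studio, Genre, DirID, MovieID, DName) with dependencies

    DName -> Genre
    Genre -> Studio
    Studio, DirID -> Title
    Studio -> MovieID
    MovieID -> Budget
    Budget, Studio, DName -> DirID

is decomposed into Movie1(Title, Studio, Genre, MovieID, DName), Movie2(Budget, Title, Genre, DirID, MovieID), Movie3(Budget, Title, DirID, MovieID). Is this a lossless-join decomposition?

Chase test. Columns are Budget, Title, Studio, Genre, DirID, MovieID, DName; row i has aⱼ where attribute j ∈ Moviei, else bᵢⱼ.
Initial tableau (one row per fragment):
  row 1: b11 a2 a3 a4 b15 a6 a7
  row 2: a1 a2 b23 a4 a5 a6 b27
  row 3: a1 a2 b33 b34 a5 a6 b37
Rows 1 and 2 agree on Genre; apply Genre→Studio and equate their Studio entries.
Rows 1 and 2 agree on MovieID; apply MovieID→Budget and equate their Budget entries.
No row becomes fully distinguished — the join is lossy.

No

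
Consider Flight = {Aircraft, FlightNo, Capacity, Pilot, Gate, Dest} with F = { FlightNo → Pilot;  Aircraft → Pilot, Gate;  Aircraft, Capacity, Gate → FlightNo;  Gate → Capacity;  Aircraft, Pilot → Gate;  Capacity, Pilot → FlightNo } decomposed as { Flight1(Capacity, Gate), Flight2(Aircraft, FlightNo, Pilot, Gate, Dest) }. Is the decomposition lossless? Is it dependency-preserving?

lossless but not dependency-preserving

Lossless test: (Gate)⁺ = {Capacity, Gate}, which contains all of one fragment — lossless.
Dependency preservation: the restricted closure of {Capacity, Pilot} across the fragments never reaches {FlightNo}, so Capacity, Pilot → FlightNo cannot be enforced without a join — not preserved.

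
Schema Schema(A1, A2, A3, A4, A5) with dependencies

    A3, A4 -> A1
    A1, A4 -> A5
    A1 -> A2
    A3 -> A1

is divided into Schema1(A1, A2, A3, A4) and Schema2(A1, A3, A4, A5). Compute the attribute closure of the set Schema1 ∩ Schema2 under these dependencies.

A1, A2, A3, A4, A5

Schema1 ∩ Schema2 = {A1, A3, A4}.
A1, A4 → A5 applies, adding A5
A1 → A2 applies, adding A2
Closure: {A1, A2, A3, A4, A5}.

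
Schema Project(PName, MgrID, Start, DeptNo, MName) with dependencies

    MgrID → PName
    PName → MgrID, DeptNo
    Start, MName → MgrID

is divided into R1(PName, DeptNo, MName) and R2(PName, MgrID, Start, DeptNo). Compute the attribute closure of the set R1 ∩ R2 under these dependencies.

R1 ∩ R2 = {PName, DeptNo}.
PName → MgrID, DeptNo applies, adding MgrID
Closure: {PName, MgrID, DeptNo}.

PName, MgrID, DeptNo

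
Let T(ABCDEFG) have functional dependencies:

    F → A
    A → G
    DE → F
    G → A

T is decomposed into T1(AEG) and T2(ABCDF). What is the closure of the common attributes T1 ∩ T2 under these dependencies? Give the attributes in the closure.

AG

T1 ∩ T2 = {A}.
A → G applies, adding G
Closure: {AG}.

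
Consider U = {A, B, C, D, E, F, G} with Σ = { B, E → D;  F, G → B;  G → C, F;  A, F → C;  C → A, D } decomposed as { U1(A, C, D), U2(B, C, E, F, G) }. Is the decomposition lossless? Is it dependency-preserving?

Lossless test: (C)⁺ = {A, C, D}, which contains all of one fragment — lossless.
Dependency preservation: the restricted closure of {B, E} across the fragments never reaches {D}, so B, E → D cannot be enforced without a join — not preserved.

lossless but not dependency-preserving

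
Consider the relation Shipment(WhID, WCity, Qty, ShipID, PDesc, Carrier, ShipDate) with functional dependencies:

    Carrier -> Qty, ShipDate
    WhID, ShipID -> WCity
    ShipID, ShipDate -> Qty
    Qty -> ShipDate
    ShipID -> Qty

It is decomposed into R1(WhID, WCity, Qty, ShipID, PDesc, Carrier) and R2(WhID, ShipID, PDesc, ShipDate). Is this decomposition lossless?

Yes

Common attributes: R1 ∩ R2 = {WhID, ShipID, PDesc}.
Closure of {WhID, ShipID, PDesc}: WhID, ShipID → WCity applies, adding WCity; ShipID → Qty applies, adding Qty; Qty → ShipDate applies, adding ShipDate. So (WhID, ShipID, PDesc)⁺ = {WhID, WCity, Qty, ShipID, PDesc, ShipDate}.
This closure contains every attribute of R2, so R1 ∩ R2 → R2. The join is lossless.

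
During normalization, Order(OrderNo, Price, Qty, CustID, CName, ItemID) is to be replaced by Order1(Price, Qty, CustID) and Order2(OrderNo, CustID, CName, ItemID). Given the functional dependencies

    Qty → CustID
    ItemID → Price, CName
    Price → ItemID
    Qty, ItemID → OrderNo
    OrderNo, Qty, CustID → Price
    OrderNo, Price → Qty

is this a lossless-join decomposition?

Common attributes: Order1 ∩ Order2 = {CustID}.
No dependency enlarges {CustID}, so (CustID)⁺ = {CustID}.
The closure contains neither all of Order1 = {Price, Qty, CustID} nor all of Order2 = {OrderNo, CustID, CName, ItemID}, so the common attributes are not a superkey of either fragment. The join is lossy.

No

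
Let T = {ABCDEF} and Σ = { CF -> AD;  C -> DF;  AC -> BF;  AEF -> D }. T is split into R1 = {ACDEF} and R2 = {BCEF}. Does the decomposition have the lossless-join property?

Common attributes: R1 ∩ R2 = {CEF}.
Closure of {CEF}: CF → AD applies, adding AD; AC → BF applies, adding B. So (CEF)⁺ = {ABCDEF}.
This closure contains every attribute of R1, so R1 ∩ R2 → R1. The join is lossless.

Yes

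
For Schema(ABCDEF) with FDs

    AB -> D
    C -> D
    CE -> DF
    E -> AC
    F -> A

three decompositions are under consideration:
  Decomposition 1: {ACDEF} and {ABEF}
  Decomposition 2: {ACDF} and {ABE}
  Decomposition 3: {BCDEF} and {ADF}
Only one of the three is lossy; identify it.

Decomposition 1: common = {AEF}, closure = {ACDEF} → lossless.
Decomposition 2: common = {A}, closure = {A} → lossy.
Decomposition 3: common = {DF}, closure = {ADF} → lossless.

Decomposition 2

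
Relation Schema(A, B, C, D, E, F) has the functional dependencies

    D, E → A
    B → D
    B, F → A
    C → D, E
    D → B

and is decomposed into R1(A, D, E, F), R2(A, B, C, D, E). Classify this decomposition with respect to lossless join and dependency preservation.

lossy but dependency-preserving

Lossless test: (A, D, E)⁺ = {A, B, D, E}, which is a superkey of neither fragment — lossy.
Dependency preservation: B, F → A is not contained in any single fragment, but the restricted closure of its left-hand side across the fragments still reaches the right-hand side; the remaining FDs each lie inside some fragment. All dependencies are preserved.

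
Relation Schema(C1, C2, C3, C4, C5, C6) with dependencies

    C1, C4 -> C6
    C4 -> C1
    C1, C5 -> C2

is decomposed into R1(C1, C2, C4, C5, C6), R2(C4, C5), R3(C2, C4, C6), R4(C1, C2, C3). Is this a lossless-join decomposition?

Chase test. Columns are C1, C2, C3, C4, C5, C6; row i has aⱼ where attribute j ∈ Ri, else bᵢⱼ.
Initial tableau (one row per fragment):
  row 1: a1 a2 b13 a4 a5 a6
  row 2: b21 b22 b23 a4 a5 b26
  row 3: b31 a2 b33 a4 b35 a6
  row 4: a1 a2 a3 b44 b45 b46
Rows 1 and 2 agree on C4; apply C4→C1 and equate their C1 entries.
Rows 1 and 3 agree on C4; apply C4→C1 and equate their C1 entries.
Rows 1 and 2 agree on C1, C5; apply C1, C5→C2 and equate their C2 entries.
Rows 1 and 2 agree on C1, C4; apply C1, C4→C6 and equate their C6 entries.
No row becomes fully distinguished — the join is lossy.

No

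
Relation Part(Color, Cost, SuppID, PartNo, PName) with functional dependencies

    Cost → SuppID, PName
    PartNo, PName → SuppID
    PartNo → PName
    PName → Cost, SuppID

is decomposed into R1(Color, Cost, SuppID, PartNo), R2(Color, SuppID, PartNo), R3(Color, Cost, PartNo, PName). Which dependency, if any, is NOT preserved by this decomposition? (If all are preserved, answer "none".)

none

Cost → SuppID, PName: restricted closure across fragments reaches SuppID, PName.
PartNo, PName → SuppID: restricted closure across fragments reaches SuppID.
PartNo → PName lies within R3.
PName → Cost, SuppID: restricted closure across fragments reaches Cost, SuppID.
Every dependency is enforceable on the fragments, so the decomposition is dependency-preserving.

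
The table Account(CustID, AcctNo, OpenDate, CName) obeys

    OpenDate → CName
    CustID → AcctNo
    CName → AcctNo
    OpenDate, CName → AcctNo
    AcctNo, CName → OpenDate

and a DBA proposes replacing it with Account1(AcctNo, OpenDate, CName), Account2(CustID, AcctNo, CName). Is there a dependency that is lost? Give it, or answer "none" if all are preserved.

none

OpenDate → CName lies within Account1.
CustID → AcctNo lies within Account2.
CName → AcctNo lies within Account1.
OpenDate, CName → AcctNo lies within Account1.
AcctNo, CName → OpenDate lies within Account1.
Every dependency is enforceable on the fragments, so the decomposition is dependency-preserving.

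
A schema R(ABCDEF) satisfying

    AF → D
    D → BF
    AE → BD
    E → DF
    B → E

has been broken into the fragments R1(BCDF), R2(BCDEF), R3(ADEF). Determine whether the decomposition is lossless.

Chase test. Columns are ABCDEF; row i has aⱼ where attribute j ∈ Ri, else bᵢⱼ.
Initial tableau (one row per fragment):
  row 1: b11 a2 a3 a4 b15 a6
  row 2: b21 a2 a3 a4 a5 a6
  row 3: a1 b32 b33 a4 a5 a6
Rows 1 and 3 agree on D; apply D→BF and equate their BF entries.
Rows 1 and 2 agree on B; apply B→E and equate their E entries.
No row becomes fully distinguished — the join is lossy.

No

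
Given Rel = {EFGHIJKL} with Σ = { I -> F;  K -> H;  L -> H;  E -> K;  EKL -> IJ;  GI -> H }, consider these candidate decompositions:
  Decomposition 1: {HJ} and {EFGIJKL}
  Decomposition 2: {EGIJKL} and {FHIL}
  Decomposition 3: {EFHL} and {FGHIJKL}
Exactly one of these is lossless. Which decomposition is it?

Decomposition 2

Decomposition 1: common = {J}, closure = {J} → lossy.
Decomposition 2: common = {IL}, closure = {FHIL} → lossless.
Decomposition 3: common = {FHL}, closure = {FHL} → lossy.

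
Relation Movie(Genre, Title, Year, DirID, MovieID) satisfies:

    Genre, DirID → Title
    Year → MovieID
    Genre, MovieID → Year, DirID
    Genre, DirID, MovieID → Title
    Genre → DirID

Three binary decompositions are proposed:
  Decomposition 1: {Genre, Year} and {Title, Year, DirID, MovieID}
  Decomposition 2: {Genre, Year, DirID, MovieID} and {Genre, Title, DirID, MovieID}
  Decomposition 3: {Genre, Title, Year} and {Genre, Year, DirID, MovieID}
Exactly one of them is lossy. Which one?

Decomposition 1: common = {Year}, closure = {Year, MovieID} → lossy.
Decomposition 2: common = {Genre, DirID, MovieID}, closure = {Genre, Title, Year, DirID, MovieID} → lossless.
Decomposition 3: common = {Genre, Year}, closure = {Genre, Title, Year, DirID, MovieID} → lossless.

Decomposition 1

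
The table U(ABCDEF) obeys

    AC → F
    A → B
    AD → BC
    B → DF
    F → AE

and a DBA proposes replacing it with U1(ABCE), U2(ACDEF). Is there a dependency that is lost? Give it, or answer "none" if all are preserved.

none

AC → F lies within U2.
A → B lies within U1.
AD → BC: restricted closure across fragments reaches BC.
B → DF: restricted closure across fragments reaches DF.
F → AE lies within U2.
Every dependency is enforceable on the fragments, so the decomposition is dependency-preserving.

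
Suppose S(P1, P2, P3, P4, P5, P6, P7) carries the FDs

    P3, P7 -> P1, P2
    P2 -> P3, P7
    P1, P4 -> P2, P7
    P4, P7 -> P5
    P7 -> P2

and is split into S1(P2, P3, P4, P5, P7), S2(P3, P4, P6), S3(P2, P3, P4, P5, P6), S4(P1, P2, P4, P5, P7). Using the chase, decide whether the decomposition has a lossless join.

Yes

Chase test. Columns are P1, P2, P3, P4, P5, P6, P7; row i has aⱼ where attribute j ∈ Si, else bᵢⱼ.
Initial tableau (one row per fragment):
  row 1: b11 a2 a3 a4 a5 b16 a7
  row 2: b21 b22 a3 a4 b25 a6 b27
  row 3: b31 a2 a3 a4 a5 a6 b37
  row 4: a1 a2 b43 a4 a5 b46 a7
Rows 1 and 3 agree on P2; apply P2→P3, P7 and equate their P3, P7 entries.
Rows 1 and 4 agree on P2; apply P2→P3, P7 and equate their P3, P7 entries.
Rows 1 and 3 agree on P3, P7; apply P3, P7→P1, P2 and equate their P1, P2 entries.
Rows 1 and 4 agree on P3, P7; apply P3, P7→P1, P2 and equate their P1, P2 entries.
Row 3 is now all distinguished symbols — the join is lossless.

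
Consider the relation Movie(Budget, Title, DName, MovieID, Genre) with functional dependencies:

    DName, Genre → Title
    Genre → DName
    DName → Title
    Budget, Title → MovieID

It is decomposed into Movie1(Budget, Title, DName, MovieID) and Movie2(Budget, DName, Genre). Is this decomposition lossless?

Common attributes: Movie1 ∩ Movie2 = {Budget, DName}.
Closure of {Budget, DName}: DName → Title applies, adding Title; Budget, Title → MovieID applies, adding MovieID. So (Budget, DName)⁺ = {Budget, Title, DName, MovieID}.
This closure contains every attribute of Movie1, so Movie1 ∩ Movie2 → Movie1. The join is lossless.

Yes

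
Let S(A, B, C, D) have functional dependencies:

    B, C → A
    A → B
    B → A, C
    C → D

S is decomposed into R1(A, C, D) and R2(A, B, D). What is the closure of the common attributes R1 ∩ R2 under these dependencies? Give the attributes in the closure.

A, B, C, D

R1 ∩ R2 = {A, D}.
A → B applies, adding B
B → A, C applies, adding C
Closure: {A, B, C, D}.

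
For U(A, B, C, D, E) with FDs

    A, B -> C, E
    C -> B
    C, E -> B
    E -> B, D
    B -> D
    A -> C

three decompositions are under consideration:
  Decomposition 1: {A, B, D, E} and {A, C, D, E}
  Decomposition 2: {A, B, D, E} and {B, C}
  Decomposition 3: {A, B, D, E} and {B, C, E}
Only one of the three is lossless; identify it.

Decomposition 1

Decomposition 1: common = {A, D, E}, closure = {A, B, C, D, E} → lossless.
Decomposition 2: common = {B}, closure = {B, D} → lossy.
Decomposition 3: common = {B, E}, closure = {B, D, E} → lossy.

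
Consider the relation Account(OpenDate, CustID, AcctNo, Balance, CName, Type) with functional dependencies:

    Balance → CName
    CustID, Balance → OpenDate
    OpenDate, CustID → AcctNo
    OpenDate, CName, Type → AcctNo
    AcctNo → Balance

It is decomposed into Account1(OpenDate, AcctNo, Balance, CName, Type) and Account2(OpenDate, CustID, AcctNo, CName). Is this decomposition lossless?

Common attributes: Account1 ∩ Account2 = {OpenDate, AcctNo, CName}.
Closure of {OpenDate, AcctNo, CName}: AcctNo → Balance applies, adding Balance. So (OpenDate, AcctNo, CName)⁺ = {OpenDate, AcctNo, Balance, CName}.
The closure contains neither all of Account1 = {OpenDate, AcctNo, Balance, CName, Type} nor all of Account2 = {OpenDate, CustID, AcctNo, CName}, so the common attributes are not a superkey of either fragment. The join is lossy.

No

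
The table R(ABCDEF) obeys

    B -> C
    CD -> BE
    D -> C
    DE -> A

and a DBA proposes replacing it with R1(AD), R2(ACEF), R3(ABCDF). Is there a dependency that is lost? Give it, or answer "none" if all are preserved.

CD -> BE

Check CD → BE: no single fragment contains all of {BCDE}, and the restricted closure of {CD} across the fragments never reaches {BE}.
B → C is preserved.
D → C is preserved.
DE → A is preserved.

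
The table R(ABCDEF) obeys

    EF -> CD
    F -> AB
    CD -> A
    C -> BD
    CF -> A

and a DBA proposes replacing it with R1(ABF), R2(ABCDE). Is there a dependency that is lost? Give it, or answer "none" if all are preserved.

EF -> CD

Check EF → CD: no single fragment contains all of {CDEF}, and the restricted closure of {EF} across the fragments never reaches {CD}.
F → AB is preserved.
CD → A is preserved.
C → BD is preserved.
CF → A is preserved.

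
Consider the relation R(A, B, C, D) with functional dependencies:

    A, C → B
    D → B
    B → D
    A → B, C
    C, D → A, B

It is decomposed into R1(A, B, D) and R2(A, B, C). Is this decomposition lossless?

Yes

Common attributes: R1 ∩ R2 = {A, B}.
Closure of {A, B}: B → D applies, adding D; A → B, C applies, adding C. So (A, B)⁺ = {A, B, C, D}.
This closure contains every attribute of R1, so R1 ∩ R2 → R1. The join is lossless.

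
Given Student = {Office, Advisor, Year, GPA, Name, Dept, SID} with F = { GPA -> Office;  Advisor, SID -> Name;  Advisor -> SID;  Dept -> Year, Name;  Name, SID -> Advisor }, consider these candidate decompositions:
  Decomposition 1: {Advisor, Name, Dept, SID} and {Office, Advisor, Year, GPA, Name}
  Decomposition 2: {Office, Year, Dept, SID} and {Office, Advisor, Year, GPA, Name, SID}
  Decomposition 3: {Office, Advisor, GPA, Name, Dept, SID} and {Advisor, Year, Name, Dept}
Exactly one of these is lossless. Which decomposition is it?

Decomposition 3

Decomposition 1: common = {Advisor, Name}, closure = {Advisor, Name, SID} → lossy.
Decomposition 2: common = {Office, Year, SID}, closure = {Office, Year, SID} → lossy.
Decomposition 3: common = {Advisor, Name, Dept}, closure = {Advisor, Year, Name, Dept, SID} → lossless.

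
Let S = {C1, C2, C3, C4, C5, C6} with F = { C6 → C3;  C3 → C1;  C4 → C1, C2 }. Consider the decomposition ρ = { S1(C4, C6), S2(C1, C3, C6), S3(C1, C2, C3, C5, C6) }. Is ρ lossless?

No

Chase test. Columns are C1, C2, C3, C4, C5, C6; row i has aⱼ where attribute j ∈ Si, else bᵢⱼ.
Initial tableau (one row per fragment):
  row 1: b11 b12 b13 a4 b15 a6
  row 2: a1 b22 a3 b24 b25 a6
  row 3: a1 a2 a3 b34 a5 a6
Rows 1 and 2 agree on C6; apply C6→C3 and equate their C3 entries.
Rows 1 and 2 agree on C3; apply C3→C1 and equate their C1 entries.
No row becomes fully distinguished — the join is lossy.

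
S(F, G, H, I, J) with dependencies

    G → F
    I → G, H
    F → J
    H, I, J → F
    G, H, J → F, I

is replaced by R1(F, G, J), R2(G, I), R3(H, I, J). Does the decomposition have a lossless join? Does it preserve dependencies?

Lossless test (chase): Rows 1 and 2 agree on G; apply G→F and equate their F entries. Rows 2 and 3 agree on I; apply I→G, H and equate their G, H entries. Rows 1 and 2 agree on F; apply F→J and equate their J entries. Rows 2 and 3 agree on H, I, J; apply H, I, J→F and equate their F entries. Row 2 is now all distinguished symbols — the join is lossless.
Dependency preservation: the restricted closure of {G, H, J} across the fragments never reaches {F, I}, so G, H, J → F, I cannot be enforced without a join — not preserved.

lossless but not dependency-preserving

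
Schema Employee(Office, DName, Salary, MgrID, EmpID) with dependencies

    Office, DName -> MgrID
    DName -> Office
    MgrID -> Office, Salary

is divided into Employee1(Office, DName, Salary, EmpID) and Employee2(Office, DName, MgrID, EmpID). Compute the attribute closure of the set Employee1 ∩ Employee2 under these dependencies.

Office, DName, Salary, MgrID, EmpID

Employee1 ∩ Employee2 = {Office, DName, EmpID}.
Office, DName → MgrID applies, adding MgrID
MgrID → Office, Salary applies, adding Salary
Closure: {Office, DName, Salary, MgrID, EmpID}.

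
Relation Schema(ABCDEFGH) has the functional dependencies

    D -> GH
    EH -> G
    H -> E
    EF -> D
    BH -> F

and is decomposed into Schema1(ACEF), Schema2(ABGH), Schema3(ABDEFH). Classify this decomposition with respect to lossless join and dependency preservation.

lossy but dependency-preserving

Lossless test (chase): Rows 2 and 3 agree on H; apply H→E and equate their E entries. Rows 1 and 3 agree on EF; apply EF→D and equate their D entries. Rows 2 and 3 agree on BH; apply BH→F and equate their F entries. Rows 1 and 3 agree on D; apply D→GH and equate their GH entries. Rows 1 and 2 agree on EH; apply EH→G and equate their G entries. Rows 1 and 2 agree on EF; apply EF→D and equate their D entries. No row becomes fully distinguished — the join is lossy.
Dependency preservation: D → GH; EH → G are not contained in any single fragment, but the restricted closure of each left-hand side across the fragments still reaches the right-hand side; the remaining FDs each lie inside some fragment. All dependencies are preserved.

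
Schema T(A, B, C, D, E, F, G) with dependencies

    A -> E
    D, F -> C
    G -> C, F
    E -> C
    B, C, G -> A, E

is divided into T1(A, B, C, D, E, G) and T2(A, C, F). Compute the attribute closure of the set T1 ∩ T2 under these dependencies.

T1 ∩ T2 = {A, C}.
A → E applies, adding E
Closure: {A, C, E}.

A, C, E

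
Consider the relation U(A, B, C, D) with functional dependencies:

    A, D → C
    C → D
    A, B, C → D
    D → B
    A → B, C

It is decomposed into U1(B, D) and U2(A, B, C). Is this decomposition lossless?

No

Common attributes: U1 ∩ U2 = {B}.
No dependency enlarges {B}, so (B)⁺ = {B}.
The closure contains neither all of U1 = {B, D} nor all of U2 = {A, B, C}, so the common attributes are not a superkey of either fragment. The join is lossy.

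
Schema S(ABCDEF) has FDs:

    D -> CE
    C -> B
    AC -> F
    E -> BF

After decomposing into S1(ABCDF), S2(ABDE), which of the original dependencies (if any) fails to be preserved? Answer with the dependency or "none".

E -> BF

Check E → BF: no single fragment contains all of {BEF}, and the restricted closure of {E} across the fragments never reaches {BF}.
D → CE is preserved.
C → B is preserved.
AC → F is preserved.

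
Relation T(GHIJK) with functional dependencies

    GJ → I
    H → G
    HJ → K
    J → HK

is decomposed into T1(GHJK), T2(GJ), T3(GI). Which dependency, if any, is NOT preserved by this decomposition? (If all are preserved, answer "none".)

Check GJ → I: no single fragment contains all of {GIJ}, and the restricted closure of {GJ} across the fragments never reaches {I}.
H → G is preserved.
HJ → K is preserved.
J → HK is preserved.

GJ → I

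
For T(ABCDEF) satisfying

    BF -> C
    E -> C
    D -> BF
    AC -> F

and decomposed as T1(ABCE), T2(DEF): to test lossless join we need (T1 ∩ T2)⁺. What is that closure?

T1 ∩ T2 = {E}.
E → C applies, adding C
Closure: {CE}.

CE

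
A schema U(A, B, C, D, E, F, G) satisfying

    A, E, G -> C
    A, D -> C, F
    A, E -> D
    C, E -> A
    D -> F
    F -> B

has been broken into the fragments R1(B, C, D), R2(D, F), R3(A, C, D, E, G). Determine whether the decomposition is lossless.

Yes

Chase test. Columns are A, B, C, D, E, F, G; row i has aⱼ where attribute j ∈ Ri, else bᵢⱼ.
Initial tableau (one row per fragment):
  row 1: b11 a2 a3 a4 b15 b16 b17
  row 2: b21 b22 b23 a4 b25 a6 b27
  row 3: a1 b32 a3 a4 a5 b36 a7
Rows 1 and 2 agree on D; apply D→F and equate their F entries.
Rows 1 and 3 agree on D; apply D→F and equate their F entries.
Rows 1 and 2 agree on F; apply F→B and equate their B entries.
Rows 1 and 3 agree on F; apply F→B and equate their B entries.
Row 3 is now all distinguished symbols — the join is lossless.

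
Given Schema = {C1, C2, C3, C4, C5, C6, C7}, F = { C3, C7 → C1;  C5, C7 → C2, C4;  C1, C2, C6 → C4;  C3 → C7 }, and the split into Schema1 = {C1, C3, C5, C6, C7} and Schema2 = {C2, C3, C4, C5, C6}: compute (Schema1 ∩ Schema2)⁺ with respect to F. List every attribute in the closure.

Schema1 ∩ Schema2 = {C3, C5, C6}.
C3 → C7 applies, adding C7
C3, C7 → C1 applies, adding C1
C5, C7 → C2, C4 applies, adding C2, C4
Closure: {C1, C2, C3, C4, C5, C6, C7}.

C1, C2, C3, C4, C5, C6, C7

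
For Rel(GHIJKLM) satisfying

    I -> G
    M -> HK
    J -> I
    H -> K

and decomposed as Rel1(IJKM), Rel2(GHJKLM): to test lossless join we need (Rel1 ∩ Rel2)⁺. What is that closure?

GHIJKM

Rel1 ∩ Rel2 = {JKM}.
M → HK applies, adding H
J → I applies, adding I
I → G applies, adding G
Closure: {GHIJKM}.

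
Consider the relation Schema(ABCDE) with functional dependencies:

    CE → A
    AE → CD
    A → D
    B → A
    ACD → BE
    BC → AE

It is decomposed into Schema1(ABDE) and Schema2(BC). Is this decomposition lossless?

No

Common attributes: Schema1 ∩ Schema2 = {B}.
Closure of {B}: B → A applies, adding A; A → D applies, adding D. So (B)⁺ = {ABD}.
The closure contains neither all of Schema1 = {ABDE} nor all of Schema2 = {BC}, so the common attributes are not a superkey of either fragment. The join is lossy.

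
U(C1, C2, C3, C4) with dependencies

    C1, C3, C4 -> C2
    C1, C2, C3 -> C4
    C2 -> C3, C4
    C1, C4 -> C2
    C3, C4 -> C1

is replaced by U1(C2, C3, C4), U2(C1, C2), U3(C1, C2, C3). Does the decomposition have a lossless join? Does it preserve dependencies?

lossless but not dependency-preserving

Lossless test (chase): Rows 1 and 2 agree on C2; apply C2→C3, C4 and equate their C3, C4 entries. Rows 1 and 3 agree on C2; apply C2→C3, C4 and equate their C3, C4 entries. Rows 1 and 2 agree on C3, C4; apply C3, C4→C1 and equate their C1 entries. Row 1 is now all distinguished symbols — the join is lossless.
Dependency preservation: the restricted closure of {C1, C4} across the fragments never reaches {C2}, so C1, C4 → C2 cannot be enforced without a join — not preserved.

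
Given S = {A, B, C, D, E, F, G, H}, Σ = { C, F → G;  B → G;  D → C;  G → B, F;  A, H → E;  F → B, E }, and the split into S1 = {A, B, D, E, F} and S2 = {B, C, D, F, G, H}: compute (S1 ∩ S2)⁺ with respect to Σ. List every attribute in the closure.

B, C, D, E, F, G

S1 ∩ S2 = {B, D, F}.
B → G applies, adding G
D → C applies, adding C
F → B, E applies, adding E
Closure: {B, C, D, E, F, G}.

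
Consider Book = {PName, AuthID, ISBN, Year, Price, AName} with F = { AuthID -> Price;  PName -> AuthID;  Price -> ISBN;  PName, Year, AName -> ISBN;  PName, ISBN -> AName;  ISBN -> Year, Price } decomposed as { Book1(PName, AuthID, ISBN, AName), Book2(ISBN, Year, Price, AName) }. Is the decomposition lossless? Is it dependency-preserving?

lossless and dependency-preserving

Lossless test: (ISBN, AName)⁺ = {ISBN, Year, Price, AName}, which contains all of one fragment — lossless.
Dependency preservation: AuthID → Price; PName, Year, AName → ISBN are not contained in any single fragment, but the restricted closure of each left-hand side across the fragments still reaches the right-hand side; the remaining FDs each lie inside some fragment. All dependencies are preserved.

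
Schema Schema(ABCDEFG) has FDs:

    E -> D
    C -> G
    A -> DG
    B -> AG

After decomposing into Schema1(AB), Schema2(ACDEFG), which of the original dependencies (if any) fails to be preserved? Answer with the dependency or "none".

none

E → D lies within Schema2.
C → G lies within Schema2.
A → DG lies within Schema2.
B → AG: restricted closure across fragments reaches AG.
Every dependency is enforceable on the fragments, so the decomposition is dependency-preserving.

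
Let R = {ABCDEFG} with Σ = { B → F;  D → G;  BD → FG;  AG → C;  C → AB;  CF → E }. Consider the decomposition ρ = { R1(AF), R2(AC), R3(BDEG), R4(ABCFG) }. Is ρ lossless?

Chase test. Columns are ABCDEFG; row i has aⱼ where attribute j ∈ Ri, else bᵢⱼ.
Initial tableau (one row per fragment):
  row 1: a1 b12 b13 b14 b15 a6 b17
  row 2: a1 b22 a3 b24 b25 b26 b27
  row 3: b31 a2 b33 a4 a5 b36 a7
  row 4: a1 a2 a3 b44 b45 a6 a7
Rows 3 and 4 agree on B; apply B→F and equate their F entries.
Rows 2 and 4 agree on C; apply C→AB and equate their AB entries.
Rows 2 and 3 agree on B; apply B→F and equate their F entries.
Rows 2 and 4 agree on CF; apply CF→E and equate their E entries.
No row becomes fully distinguished — the join is lossy.

No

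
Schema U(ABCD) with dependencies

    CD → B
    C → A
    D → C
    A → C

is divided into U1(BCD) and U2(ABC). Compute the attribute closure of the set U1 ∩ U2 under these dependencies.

ABC

U1 ∩ U2 = {BC}.
C → A applies, adding A
Closure: {ABC}.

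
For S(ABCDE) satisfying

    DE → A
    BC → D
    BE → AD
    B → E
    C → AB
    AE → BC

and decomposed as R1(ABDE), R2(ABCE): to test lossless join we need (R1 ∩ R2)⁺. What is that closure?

ABCDE

R1 ∩ R2 = {ABE}.
BE → AD applies, adding D
AE → BC applies, adding C
Closure: {ABCDE}.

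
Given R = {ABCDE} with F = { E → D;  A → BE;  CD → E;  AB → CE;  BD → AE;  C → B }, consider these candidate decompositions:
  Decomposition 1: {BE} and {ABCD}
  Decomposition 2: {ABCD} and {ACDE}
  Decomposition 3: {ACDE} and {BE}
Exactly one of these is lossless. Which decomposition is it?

Decomposition 1: common = {B}, closure = {B} → lossy.
Decomposition 2: common = {ACD}, closure = {ABCDE} → lossless.
Decomposition 3: common = {E}, closure = {DE} → lossy.

Decomposition 2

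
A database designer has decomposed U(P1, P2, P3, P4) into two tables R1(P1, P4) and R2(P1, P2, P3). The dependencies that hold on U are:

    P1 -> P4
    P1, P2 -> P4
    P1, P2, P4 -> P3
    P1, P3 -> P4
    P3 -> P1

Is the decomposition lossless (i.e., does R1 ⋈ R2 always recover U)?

Common attributes: R1 ∩ R2 = {P1}.
Closure of {P1}: P1 → P4 applies, adding P4. So (P1)⁺ = {P1, P4}.
This closure contains every attribute of R1, so R1 ∩ R2 → R1. The join is lossless.

Yes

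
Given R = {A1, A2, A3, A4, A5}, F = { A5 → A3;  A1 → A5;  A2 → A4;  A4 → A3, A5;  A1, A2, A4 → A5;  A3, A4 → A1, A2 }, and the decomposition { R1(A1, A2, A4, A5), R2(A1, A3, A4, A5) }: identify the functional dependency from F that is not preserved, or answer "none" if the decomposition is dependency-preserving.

A5 → A3 lies within R2.
A1 → A5 lies within R1.
A2 → A4 lies within R1.
A4 → A3, A5 lies within R2.
A1, A2, A4 → A5 lies within R1.
A3, A4 → A1, A2: restricted closure across fragments reaches A1, A2.
Every dependency is enforceable on the fragments, so the decomposition is dependency-preserving.

none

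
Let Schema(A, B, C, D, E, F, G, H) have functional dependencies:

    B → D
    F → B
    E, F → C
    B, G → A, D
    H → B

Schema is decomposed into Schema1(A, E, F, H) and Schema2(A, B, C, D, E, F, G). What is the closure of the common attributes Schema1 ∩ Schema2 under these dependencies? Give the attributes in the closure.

Schema1 ∩ Schema2 = {A, E, F}.
F → B applies, adding B
E, F → C applies, adding C
B → D applies, adding D
Closure: {A, B, C, D, E, F}.

A, B, C, D, E, F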